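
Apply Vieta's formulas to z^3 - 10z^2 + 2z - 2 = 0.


Monic cubic z^3+bz^2+cz+d=0: sum=-b, pairwise sum=c, product=-d.
b=-10, c=2, d=-2
r1+r2+r3 = 10
r1r2+r1r3+r2r3 = 2
r1r2r3 = 2


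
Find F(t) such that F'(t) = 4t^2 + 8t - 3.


Reverse power rule on each term:
  ∫ 4t^2 dt = (4/3)t^3
  ∫ 8t dt = 4t^2
  ∫ -3 dt = -3t
F(t) = (4/3)t^3 + 4t^2 - 3t + C


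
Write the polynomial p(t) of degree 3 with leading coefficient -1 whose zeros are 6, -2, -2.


p(t) = -(t - 6)(t + 2)(t + 2)
Expand: -t^3 + 2t^2 + 20t + 24


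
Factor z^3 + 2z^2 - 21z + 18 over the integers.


Try integer roots (divisors of 18). z=3: p(3)=0.
Divide out (z - 3): quotient is z^2 + 5z - 6.
Factor the quadratic: (z - 1)(z + 6)
Result: (z - 3)(z - 1)(z + 6)


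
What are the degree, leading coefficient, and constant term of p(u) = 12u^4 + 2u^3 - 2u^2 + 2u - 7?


Highest power of u is 4, with coefficient 12. Constant term is -7.
Degree = 4, leading coefficient = 12, constant term = -7


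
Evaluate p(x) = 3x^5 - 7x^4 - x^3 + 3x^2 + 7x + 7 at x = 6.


Using direct substitution:
  3 * (6)^5 = 23328
  -7 * (6)^4 = -9072
  -1 * (6)^3 = -216
  3 * (6)^2 = 108
  7 * (6)^1 = 42
  constant: 7
Sum = 23328 - 9072 - 216 + 108 + 42 + 7 = 14197


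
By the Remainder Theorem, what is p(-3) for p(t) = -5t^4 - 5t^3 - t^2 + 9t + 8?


By the Remainder Theorem, the remainder equals p(-3):
  -5*(-3)^4 = -405
  -5*(-3)^3 = 135
  -1*(-3)^2 = -9
  9*(-3)^1 = -27
  constant: 8
Sum: -405 + 135 - 9 - 27 + 8 = -298


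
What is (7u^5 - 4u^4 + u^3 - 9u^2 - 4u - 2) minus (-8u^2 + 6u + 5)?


Distribute the minus sign:
  (7u^5 - 4u^4 + u^3 - 9u^2 - 4u - 2)
- (-8u^2 + 6u + 5)
Negate second polynomial: 8u^2 - 6u - 5
Add: 7u^5 - 4u^4 + u^3 - u^2 - 10u - 7


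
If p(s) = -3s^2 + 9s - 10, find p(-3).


Using direct substitution:
  -3 * (-3)^2 = -27
  9 * (-3)^1 = -27
  constant: -10
Sum = -27 - 27 - 10 = -64


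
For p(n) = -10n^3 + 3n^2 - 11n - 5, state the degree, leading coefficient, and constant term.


Highest power of n is 3, with coefficient -10. Constant term is -5.
Degree = 3, leading coefficient = -10, constant term = -5


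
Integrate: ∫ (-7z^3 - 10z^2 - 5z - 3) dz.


Reverse power rule on each term:
  ∫ -7z^3 dz = -(7/4)z^4
  ∫ -10z^2 dz = -(10/3)z^3
  ∫ -5z dz = -(5/2)z^2
  ∫ -3 dz = -3z
F(z) = -(7/4)z^4 - (10/3)z^3 - (5/2)z^2 - 3z + C


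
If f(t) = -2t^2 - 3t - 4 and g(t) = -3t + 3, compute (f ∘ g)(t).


Substitute g(t) into f:
f(g(t)) = -2*(-3t + 3)^2 + (-3)*(-3t + 3) + (-4)
(-3t + 3)^2 = 9t^2 - 18t + 9
Expand and combine: -18t^2 + 45t - 31


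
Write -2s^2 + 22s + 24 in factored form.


Roots satisfy r1 + r2 = -b/a = 11 and r1*r2 = c/a = -12.
So r1 = 12, r2 = -1.
-2s^2 + 22s + 24 = -2(s - r1)(s - r2) = -2(s - 12)(s + 1)


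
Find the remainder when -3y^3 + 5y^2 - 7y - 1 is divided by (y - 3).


By the Remainder Theorem, the remainder equals p(3):
  -3*(3)^3 = -81
  5*(3)^2 = 45
  -7*(3)^1 = -21
  constant: -1
Sum: -81 + 45 - 21 - 1 = -58


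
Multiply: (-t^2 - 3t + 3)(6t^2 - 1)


Distribute each term of the first polynomial:
  (-t^2)(6t^2 - 1) = -6t^4 + t^2
  (-3t)(6t^2 - 1) = -18t^3 + 3t
  (3)(6t^2 - 1) = 18t^2 - 3
Sum: -6t^4 - 18t^3 + 19t^2 + 3t - 3


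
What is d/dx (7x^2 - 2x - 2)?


Apply the power rule term by term:
  d/dx(7x^2) = 14x
  d/dx(-2x) = -2
  d/dx(-2) = 0
p'(x) = 14x - 2


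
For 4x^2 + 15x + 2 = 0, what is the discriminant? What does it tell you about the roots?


D = b^2 - 4ac = (15)^2 - 4(4)(2) = 225 - 32 = 193
Since D > 0: two distinct irrational roots


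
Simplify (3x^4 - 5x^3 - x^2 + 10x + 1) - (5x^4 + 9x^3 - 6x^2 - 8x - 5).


Distribute the minus sign:
  (3x^4 - 5x^3 - x^2 + 10x + 1)
- (5x^4 + 9x^3 - 6x^2 - 8x - 5)
Negate second polynomial: -5x^4 - 9x^3 + 6x^2 + 8x + 5
Add: -2x^4 - 14x^3 + 5x^2 + 18x + 6


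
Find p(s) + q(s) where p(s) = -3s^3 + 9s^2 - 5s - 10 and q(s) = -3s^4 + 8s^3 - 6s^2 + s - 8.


Align terms by degree and add:
  -3s^3 + 9s^2 - 5s - 10
  -3s^4 + 8s^3 - 6s^2 + s - 8
= -3s^4 + 5s^3 + 3s^2 - 4s - 18


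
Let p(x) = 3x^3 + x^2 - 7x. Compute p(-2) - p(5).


p(-2) = -6
p(5) = 365
p(-2) - p(5) = -6 - 365 = -371


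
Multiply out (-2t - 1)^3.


Expand (-2t - 1)^3 by repeated multiplication:
  (-2t - 1)^2 = 4t^2 + 4t + 1
= -8t^3 - 12t^2 - 6t - 1


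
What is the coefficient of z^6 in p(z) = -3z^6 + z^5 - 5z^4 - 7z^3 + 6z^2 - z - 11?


Read off the coefficient of z^6: -3


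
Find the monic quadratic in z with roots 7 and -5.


p(z) = (z - 7)(z + 5)
Expand: z^2 - 2z - 35


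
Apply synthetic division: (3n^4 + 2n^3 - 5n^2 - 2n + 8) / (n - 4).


Synthetic division with c = 4. Coefficients: 3, 2, -5, -2, 8
Bring down 3.
  3 * 4 = 12; 12 + 2 = 14
  14 * 4 = 56; 56 - 5 = 51
  51 * 4 = 204; 204 - 2 = 202
  202 * 4 = 808; 808 + 8 = 816
Quotient: 3n^3 + 14n^2 + 51n + 202, Remainder: 816


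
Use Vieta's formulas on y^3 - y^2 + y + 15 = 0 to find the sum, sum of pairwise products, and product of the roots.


Monic cubic y^3+by^2+cy+d=0: sum=-b, pairwise sum=c, product=-d.
b=-1, c=1, d=15
r1+r2+r3 = 1
r1r2+r1r3+r2r3 = 1
r1r2r3 = -15


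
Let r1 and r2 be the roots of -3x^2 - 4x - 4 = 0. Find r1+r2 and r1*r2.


For ax^2+bx+c=0: sum = -b/a, product = c/a.
a=-3, b=-4, c=-4
Sum = -(-4)/-3 = -4/3
Product = (-4)/-3 = 4/3


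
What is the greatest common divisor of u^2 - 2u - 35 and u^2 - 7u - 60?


Factor each:
  u^2 - 2u - 35 = (u + 5)(u - 7)
  u^2 - 7u - 60 = (u + 5)(u - 12)
Common monic factor: u + 5


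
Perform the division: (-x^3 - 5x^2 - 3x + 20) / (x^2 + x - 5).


(-x^3 - 5x^2 - 3x + 20) / (x^2 + x - 5)
Step 1: -x * (x^2 + x - 5) = -x^3 - x^2 + 5x; subtract.
Step 2: -4 * (x^2 + x - 5) = -4x^2 - 4x + 20; subtract.
Quotient: -x - 4, Remainder: -4x


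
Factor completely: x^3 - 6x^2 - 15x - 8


Try integer roots (divisors of -8). x=-1: p(-1)=0.
Divide out (x + 1): quotient is x^2 - 7x - 8.
Factor the quadratic: (x + 1)(x - 8)
Result: (x + 1)(x + 1)(x - 8)


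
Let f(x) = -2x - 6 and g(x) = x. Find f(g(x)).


Substitute g(x) into f:
f(g(x)) = -2*(x) + (-6)
Expand and combine: -2x - 6


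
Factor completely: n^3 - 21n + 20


Try integer roots (divisors of 20). n=4: p(4)=0.
Divide out (n - 4): quotient is n^2 + 4n - 5.
Factor the quadratic: (n - 1)(n + 5)
Result: (n - 4)(n - 1)(n + 5)


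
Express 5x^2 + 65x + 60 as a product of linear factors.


Roots satisfy r1 + r2 = -b/a = -13 and r1*r2 = c/a = 12.
So r1 = -1, r2 = -12.
5x^2 + 65x + 60 = 5(x - r1)(x - r2) = 5(x + 1)(x + 12)


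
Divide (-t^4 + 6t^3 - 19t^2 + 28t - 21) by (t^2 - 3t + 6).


(-t^4 + 6t^3 - 19t^2 + 28t - 21) / (t^2 - 3t + 6)
Step 1: -t^2 * (t^2 - 3t + 6) = -t^4 + 3t^3 - 6t^2; subtract.
Step 2: 3t * (t^2 - 3t + 6) = 3t^3 - 9t^2 + 18t; subtract.
Step 3: -4 * (t^2 - 3t + 6) = -4t^2 + 12t - 24; subtract.
Quotient: -t^2 + 3t - 4, Remainder: -2t + 3


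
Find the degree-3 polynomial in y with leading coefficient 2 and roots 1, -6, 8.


p(y) = 2(y - 1)(y + 6)(y - 8)
Expand: 2y^3 - 6y^2 - 92y + 96


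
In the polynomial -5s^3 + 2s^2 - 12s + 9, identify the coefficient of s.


Read off the coefficient of s: -12


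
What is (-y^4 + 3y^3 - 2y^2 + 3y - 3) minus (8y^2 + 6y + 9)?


Distribute the minus sign:
  (-y^4 + 3y^3 - 2y^2 + 3y - 3)
- (8y^2 + 6y + 9)
Negate second polynomial: -8y^2 - 6y - 9
Add: -y^4 + 3y^3 - 10y^2 - 3y - 12


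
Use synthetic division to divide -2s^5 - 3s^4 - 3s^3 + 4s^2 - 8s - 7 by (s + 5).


Synthetic division with c = -5. Coefficients: -2, -3, -3, 4, -8, -7
Bring down -2.
  -2 * -5 = 10; 10 - 3 = 7
  7 * -5 = -35; -35 - 3 = -38
  -38 * -5 = 190; 190 + 4 = 194
  194 * -5 = -970; -970 - 8 = -978
  -978 * -5 = 4890; 4890 - 7 = 4883
Quotient: -2s^4 + 7s^3 - 38s^2 + 194s - 978, Remainder: 4883


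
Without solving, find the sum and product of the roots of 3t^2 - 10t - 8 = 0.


For at^2+bt+c=0: sum = -b/a, product = c/a.
a=3, b=-10, c=-8
Sum = -(-10)/3 = 10/3
Product = (-8)/3 = -8/3


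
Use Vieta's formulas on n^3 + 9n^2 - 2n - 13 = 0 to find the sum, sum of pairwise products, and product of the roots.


Monic cubic n^3+bn^2+cn+d=0: sum=-b, pairwise sum=c, product=-d.
b=9, c=-2, d=-13
r1+r2+r3 = -9
r1r2+r1r3+r2r3 = -2
r1r2r3 = 13


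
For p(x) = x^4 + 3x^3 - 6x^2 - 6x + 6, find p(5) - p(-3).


p(5) = 826
p(-3) = -30
p(5) - p(-3) = 826 + 30 = 856


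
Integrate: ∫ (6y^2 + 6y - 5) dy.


Reverse power rule on each term:
  ∫ 6y^2 dy = 2y^3
  ∫ 6y dy = 3y^2
  ∫ -5 dy = -5y
F(y) = 2y^3 + 3y^2 - 5y + C


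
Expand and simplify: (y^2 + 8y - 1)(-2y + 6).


Distribute each term of the first polynomial:
  (y^2)(-2y + 6) = -2y^3 + 6y^2
  (8y)(-2y + 6) = -16y^2 + 48y
  (-1)(-2y + 6) = 2y - 6
Sum: -2y^3 - 10y^2 + 50y - 6


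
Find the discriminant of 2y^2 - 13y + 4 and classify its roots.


D = b^2 - 4ac = (-13)^2 - 4(2)(4) = 169 - 32 = 137
Since D > 0: two distinct irrational roots


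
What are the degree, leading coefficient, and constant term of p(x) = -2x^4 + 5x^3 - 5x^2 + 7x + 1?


Highest power of x is 4, with coefficient -2. Constant term is 1.
Degree = 4, leading coefficient = -2, constant term = 1


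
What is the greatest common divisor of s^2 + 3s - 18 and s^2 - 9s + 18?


Factor each:
  s^2 + 3s - 18 = (s - 3)(s + 6)
  s^2 - 9s + 18 = (s - 3)(s - 6)
Common monic factor: s - 3


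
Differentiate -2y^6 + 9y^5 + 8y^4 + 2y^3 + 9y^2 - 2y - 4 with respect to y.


Apply the power rule term by term:
  d/dy(-2y^6) = -12y^5
  d/dy(9y^5) = 45y^4
  d/dy(8y^4) = 32y^3
  d/dy(2y^3) = 6y^2
  d/dy(9y^2) = 18y
  d/dy(-2y) = -2
  d/dy(-4) = 0
p'(y) = -12y^5 + 45y^4 + 32y^3 + 6y^2 + 18y - 2


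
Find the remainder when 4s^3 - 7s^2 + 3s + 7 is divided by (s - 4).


By the Remainder Theorem, the remainder equals p(4):
  4*(4)^3 = 256
  -7*(4)^2 = -112
  3*(4)^1 = 12
  constant: 7
Sum: 256 - 112 + 12 + 7 = 163


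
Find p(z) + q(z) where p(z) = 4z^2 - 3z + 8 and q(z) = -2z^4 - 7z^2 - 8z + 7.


Align terms by degree and add:
  4z^2 - 3z + 8
  -2z^4 - 7z^2 - 8z + 7
= -2z^4 - 3z^2 - 11z + 15


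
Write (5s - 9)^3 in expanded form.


Expand (5s - 9)^3 by repeated multiplication:
  (5s - 9)^2 = 25s^2 - 90s + 81
= 125s^3 - 675s^2 + 1215s - 729


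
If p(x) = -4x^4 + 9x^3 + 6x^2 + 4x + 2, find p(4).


Using direct substitution:
  -4 * (4)^4 = -1024
  9 * (4)^3 = 576
  6 * (4)^2 = 96
  4 * (4)^1 = 16
  constant: 2
Sum = -1024 + 576 + 96 + 16 + 2 = -334


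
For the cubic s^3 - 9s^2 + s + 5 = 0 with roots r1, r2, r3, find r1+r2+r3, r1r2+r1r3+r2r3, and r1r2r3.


Monic cubic s^3+bs^2+cs+d=0: sum=-b, pairwise sum=c, product=-d.
b=-9, c=1, d=5
r1+r2+r3 = 9
r1r2+r1r3+r2r3 = 1
r1r2r3 = -5


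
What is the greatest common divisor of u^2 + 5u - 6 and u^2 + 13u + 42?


Factor each:
  u^2 + 5u - 6 = (u + 6)(u - 1)
  u^2 + 13u + 42 = (u + 6)(u + 7)
Common monic factor: u + 6


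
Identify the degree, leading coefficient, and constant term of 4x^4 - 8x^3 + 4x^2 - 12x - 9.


Highest power of x is 4, with coefficient 4. Constant term is -9.
Degree = 4, leading coefficient = 4, constant term = -9


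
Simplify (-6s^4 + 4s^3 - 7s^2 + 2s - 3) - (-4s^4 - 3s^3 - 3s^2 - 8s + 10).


Distribute the minus sign:
  (-6s^4 + 4s^3 - 7s^2 + 2s - 3)
- (-4s^4 - 3s^3 - 3s^2 - 8s + 10)
Negate second polynomial: 4s^4 + 3s^3 + 3s^2 + 8s - 10
Add: -2s^4 + 7s^3 - 4s^2 + 10s - 13


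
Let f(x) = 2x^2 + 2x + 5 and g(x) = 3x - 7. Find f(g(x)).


Substitute g(x) into f:
f(g(x)) = 2*(3x - 7)^2 + 2*(3x - 7) + 5
(3x - 7)^2 = 9x^2 - 42x + 49
Expand and combine: 18x^2 - 78x + 89


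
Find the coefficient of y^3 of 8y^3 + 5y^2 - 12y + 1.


Read off the coefficient of y^3: 8


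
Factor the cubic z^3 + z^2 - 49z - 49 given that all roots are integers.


Try integer roots (divisors of -49). z=7: p(7)=0.
Divide out (z - 7): quotient is z^2 + 8z + 7.
Factor the quadratic: (z + 7)(z + 1)
Result: (z - 7)(z + 7)(z + 1)


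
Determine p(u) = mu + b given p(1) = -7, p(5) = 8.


p(u) = mu + b. Using p(1)=-7, p(5)=8:
m = (-7 - 8)/(1 - 5) = -15/-4 = 15/4
b = -7 - m*(1) = -7 - 15/4 = -43/4
p(u) = (15/4)u - (43/4)


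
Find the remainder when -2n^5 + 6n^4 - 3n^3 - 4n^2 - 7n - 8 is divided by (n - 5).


By the Remainder Theorem, the remainder equals p(5):
  -2*(5)^5 = -6250
  6*(5)^4 = 3750
  -3*(5)^3 = -375
  -4*(5)^2 = -100
  -7*(5)^1 = -35
  constant: -8
Sum: -6250 + 3750 - 375 - 100 - 35 - 8 = -3018


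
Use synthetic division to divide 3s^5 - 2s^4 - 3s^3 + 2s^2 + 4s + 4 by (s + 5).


Synthetic division with c = -5. Coefficients: 3, -2, -3, 2, 4, 4
Bring down 3.
  3 * -5 = -15; -15 - 2 = -17
  -17 * -5 = 85; 85 - 3 = 82
  82 * -5 = -410; -410 + 2 = -408
  -408 * -5 = 2040; 2040 + 4 = 2044
  2044 * -5 = -10220; -10220 + 4 = -10216
Quotient: 3s^4 - 17s^3 + 82s^2 - 408s + 2044, Remainder: -10216


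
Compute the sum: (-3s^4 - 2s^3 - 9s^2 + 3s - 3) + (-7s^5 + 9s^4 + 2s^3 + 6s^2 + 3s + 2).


Align terms by degree and add:
  -3s^4 - 2s^3 - 9s^2 + 3s - 3
  -7s^5 + 9s^4 + 2s^3 + 6s^2 + 3s + 2
= -7s^5 + 6s^4 - 3s^2 + 6s - 1


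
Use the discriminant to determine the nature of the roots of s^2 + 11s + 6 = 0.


D = b^2 - 4ac = (11)^2 - 4(1)(6) = 121 - 24 = 97
Since D > 0: two distinct irrational roots


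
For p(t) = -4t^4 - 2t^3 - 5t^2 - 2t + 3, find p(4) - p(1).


p(4) = -1237
p(1) = -10
p(4) - p(1) = -1237 + 10 = -1227


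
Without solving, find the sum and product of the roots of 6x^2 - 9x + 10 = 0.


For ax^2+bx+c=0: sum = -b/a, product = c/a.
a=6, b=-9, c=10
Sum = -(-9)/6 = 3/2
Product = (10)/6 = 5/3


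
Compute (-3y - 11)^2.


Expand (-3y - 11)^2 by repeated multiplication:
= 9y^2 + 66y + 121


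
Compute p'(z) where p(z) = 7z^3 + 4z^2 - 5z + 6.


Apply the power rule term by term:
  d/dz(7z^3) = 21z^2
  d/dz(4z^2) = 8z
  d/dz(-5z) = -5
  d/dz(6) = 0
p'(z) = 21z^2 + 8z - 5


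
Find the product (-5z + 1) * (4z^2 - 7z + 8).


Distribute each term of the first polynomial:
  (-5z)(4z^2 - 7z + 8) = -20z^3 + 35z^2 - 40z
  (1)(4z^2 - 7z + 8) = 4z^2 - 7z + 8
Sum: -20z^3 + 39z^2 - 47z + 8


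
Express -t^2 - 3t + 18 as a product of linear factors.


Roots satisfy r1 + r2 = -b/a = -3 and r1*r2 = c/a = -18.
So r1 = 3, r2 = -6.
-t^2 - 3t + 18 = -(t - r1)(t - r2) = -(t - 3)(t + 6)


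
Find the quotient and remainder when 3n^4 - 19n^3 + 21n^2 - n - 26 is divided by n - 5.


(3n^4 - 19n^3 + 21n^2 - n - 26) / (n - 5)
Step 1: 3n^3 * (n - 5) = 3n^4 - 15n^3; subtract.
Step 2: -4n^2 * (n - 5) = -4n^3 + 20n^2; subtract.
Step 3: n * (n - 5) = n^2 - 5n; subtract.
Step 4: 4 * (n - 5) = 4n - 20; subtract.
Quotient: 3n^3 - 4n^2 + n + 4, Remainder: -6


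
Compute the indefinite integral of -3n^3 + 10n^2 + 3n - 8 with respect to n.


Reverse power rule on each term:
  ∫ -3n^3 dn = -(3/4)n^4
  ∫ 10n^2 dn = (10/3)n^3
  ∫ 3n dn = (3/2)n^2
  ∫ -8 dn = -8n
F(n) = -(3/4)n^4 + (10/3)n^3 + (3/2)n^2 - 8n + C


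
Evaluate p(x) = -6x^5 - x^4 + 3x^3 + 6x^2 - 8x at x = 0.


Using direct substitution:
  -6 * (0)^5 = 0
  -1 * (0)^4 = 0
  3 * (0)^3 = 0
  6 * (0)^2 = 0
  -8 * (0)^1 = 0
  constant: 0
Sum = 0 + 0 + 0 + 0 + 0 + 0 = 0


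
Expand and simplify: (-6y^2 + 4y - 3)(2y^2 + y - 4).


Distribute each term of the first polynomial:
  (-6y^2)(2y^2 + y - 4) = -12y^4 - 6y^3 + 24y^2
  (4y)(2y^2 + y - 4) = 8y^3 + 4y^2 - 16y
  (-3)(2y^2 + y - 4) = -6y^2 - 3y + 12
Sum: -12y^4 + 2y^3 + 22y^2 - 19y + 12


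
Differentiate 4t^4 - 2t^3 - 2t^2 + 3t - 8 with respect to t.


Apply the power rule term by term:
  d/dt(4t^4) = 16t^3
  d/dt(-2t^3) = -6t^2
  d/dt(-2t^2) = -4t
  d/dt(3t) = 3
  d/dt(-8) = 0
p'(t) = 16t^3 - 6t^2 - 4t + 3


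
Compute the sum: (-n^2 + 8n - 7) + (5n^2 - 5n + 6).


Align terms by degree and add:
  -n^2 + 8n - 7
+ 5n^2 - 5n + 6
= 4n^2 + 3n - 1


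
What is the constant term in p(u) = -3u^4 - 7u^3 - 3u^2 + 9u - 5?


Read off the constant term: -5


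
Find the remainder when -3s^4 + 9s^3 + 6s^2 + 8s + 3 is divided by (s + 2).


By the Remainder Theorem, the remainder equals p(-2):
  -3*(-2)^4 = -48
  9*(-2)^3 = -72
  6*(-2)^2 = 24
  8*(-2)^1 = -16
  constant: 3
Sum: -48 - 72 + 24 - 16 + 3 = -109


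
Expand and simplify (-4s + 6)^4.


Expand (-4s + 6)^4 by repeated multiplication:
  (-4s + 6)^2 = 16s^2 - 48s + 36
  (-4s + 6)^3 = -64s^3 + 288s^2 - 432s + 216
= 256s^4 - 1536s^3 + 3456s^2 - 3456s + 1296


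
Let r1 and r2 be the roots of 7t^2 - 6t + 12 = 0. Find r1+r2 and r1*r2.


For at^2+bt+c=0: sum = -b/a, product = c/a.
a=7, b=-6, c=12
Sum = -(-6)/7 = 6/7
Product = (12)/7 = 12/7


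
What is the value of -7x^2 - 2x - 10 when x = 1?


Using direct substitution:
  -7 * (1)^2 = -7
  -2 * (1)^1 = -2
  constant: -10
Sum = -7 - 2 - 10 = -19


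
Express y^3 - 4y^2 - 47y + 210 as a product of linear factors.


Try integer roots (divisors of 210). y=6: p(6)=0.
Divide out (y - 6): quotient is y^2 + 2y - 35.
Factor the quadratic: (y - 5)(y + 7)
Result: (y - 6)(y - 5)(y + 7)


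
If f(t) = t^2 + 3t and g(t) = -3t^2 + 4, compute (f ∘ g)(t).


Substitute g(t) into f:
f(g(t)) = 1*(-3t^2 + 4)^2 + 3*(-3t^2 + 4)
(-3t^2 + 4)^2 = 9t^4 - 24t^2 + 16
Expand and combine: 9t^4 - 33t^2 + 28


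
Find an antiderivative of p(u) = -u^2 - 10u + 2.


Reverse power rule on each term:
  ∫ -u^2 du = -(1/3)u^3
  ∫ -10u du = -5u^2
  ∫ 2 du = 2u
F(u) = -(1/3)u^3 - 5u^2 + 2u + C


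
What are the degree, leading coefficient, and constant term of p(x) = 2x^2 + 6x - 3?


Highest power of x is 2, with coefficient 2. Constant term is -3.
Degree = 2, leading coefficient = 2, constant term = -3


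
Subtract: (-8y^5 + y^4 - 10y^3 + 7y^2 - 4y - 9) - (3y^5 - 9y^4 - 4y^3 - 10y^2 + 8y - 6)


Distribute the minus sign:
  (-8y^5 + y^4 - 10y^3 + 7y^2 - 4y - 9)
- (3y^5 - 9y^4 - 4y^3 - 10y^2 + 8y - 6)
Negate second polynomial: -3y^5 + 9y^4 + 4y^3 + 10y^2 - 8y + 6
Add: -11y^5 + 10y^4 - 6y^3 + 17y^2 - 12y - 3


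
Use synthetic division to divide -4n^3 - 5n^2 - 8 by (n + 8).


Synthetic division with c = -8. Coefficients: -4, -5, 0, -8
Bring down -4.
  -4 * -8 = 32; 32 - 5 = 27
  27 * -8 = -216; -216 + 0 = -216
  -216 * -8 = 1728; 1728 - 8 = 1720
Quotient: -4n^2 + 27n - 216, Remainder: 1720


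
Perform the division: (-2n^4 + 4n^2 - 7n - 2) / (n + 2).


(-2n^4 + 4n^2 - 7n - 2) / (n + 2)
Step 1: -2n^3 * (n + 2) = -2n^4 - 4n^3; subtract.
Step 2: 4n^2 * (n + 2) = 4n^3 + 8n^2; subtract.
Step 3: -4n * (n + 2) = -4n^2 - 8n; subtract.
Step 4: 1 * (n + 2) = n + 2; subtract.
Quotient: -2n^3 + 4n^2 - 4n + 1, Remainder: -4


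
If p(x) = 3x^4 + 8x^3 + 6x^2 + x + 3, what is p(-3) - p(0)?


p(-3) = 81
p(0) = 3
p(-3) - p(0) = 81 - 3 = 78


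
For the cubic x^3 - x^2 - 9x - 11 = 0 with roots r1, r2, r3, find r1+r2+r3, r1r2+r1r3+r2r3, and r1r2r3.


Monic cubic x^3+bx^2+cx+d=0: sum=-b, pairwise sum=c, product=-d.
b=-1, c=-9, d=-11
r1+r2+r3 = 1
r1r2+r1r3+r2r3 = -9
r1r2r3 = 11


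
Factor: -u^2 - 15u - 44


Roots satisfy r1 + r2 = -b/a = -15 and r1*r2 = c/a = 44.
So r1 = -4, r2 = -11.
-u^2 - 15u - 44 = -(u - r1)(u - r2) = -(u + 4)(u + 11)


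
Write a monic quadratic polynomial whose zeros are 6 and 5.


p(z) = (z - 6)(z - 5)
Expand: z^2 - 11z + 30


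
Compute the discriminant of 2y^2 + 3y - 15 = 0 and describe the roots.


D = b^2 - 4ac = (3)^2 - 4(2)(-15) = 9 + 120 = 129
Since D > 0: two distinct irrational roots


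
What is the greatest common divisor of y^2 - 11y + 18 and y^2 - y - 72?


Factor each:
  y^2 - 11y + 18 = (y - 9)(y - 2)
  y^2 - y - 72 = (y - 9)(y + 8)
Common monic factor: y - 9


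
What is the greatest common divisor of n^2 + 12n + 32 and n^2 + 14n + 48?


Factor each:
  n^2 + 12n + 32 = (n + 8)(n + 4)
  n^2 + 14n + 48 = (n + 8)(n + 6)
Common monic factor: n + 8


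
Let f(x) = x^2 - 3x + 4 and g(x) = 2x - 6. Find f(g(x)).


Substitute g(x) into f:
f(g(x)) = 1*(2x - 6)^2 + (-3)*(2x - 6) + 4
(2x - 6)^2 = 4x^2 - 24x + 36
Expand and combine: 4x^2 - 30x + 58


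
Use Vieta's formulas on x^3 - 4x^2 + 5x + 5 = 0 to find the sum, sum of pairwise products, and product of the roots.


Monic cubic x^3+bx^2+cx+d=0: sum=-b, pairwise sum=c, product=-d.
b=-4, c=5, d=5
r1+r2+r3 = 4
r1r2+r1r3+r2r3 = 5
r1r2r3 = -5


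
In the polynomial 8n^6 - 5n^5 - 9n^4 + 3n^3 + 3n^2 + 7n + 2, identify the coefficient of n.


Read off the coefficient of n: 7


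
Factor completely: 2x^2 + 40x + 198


Roots satisfy r1 + r2 = -b/a = -20 and r1*r2 = c/a = 99.
So r1 = -11, r2 = -9.
2x^2 + 40x + 198 = 2(x - r1)(x - r2) = 2(x + 11)(x + 9)


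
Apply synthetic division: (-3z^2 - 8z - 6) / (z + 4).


Synthetic division with c = -4. Coefficients: -3, -8, -6
Bring down -3.
  -3 * -4 = 12; 12 - 8 = 4
  4 * -4 = -16; -16 - 6 = -22
Quotient: -3z + 4, Remainder: -22


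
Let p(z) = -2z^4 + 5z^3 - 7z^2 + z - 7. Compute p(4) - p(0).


p(4) = -307
p(0) = -7
p(4) - p(0) = -307 + 7 = -300


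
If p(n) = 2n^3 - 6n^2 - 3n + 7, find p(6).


Using direct substitution:
  2 * (6)^3 = 432
  -6 * (6)^2 = -216
  -3 * (6)^1 = -18
  constant: 7
Sum = 432 - 216 - 18 + 7 = 205


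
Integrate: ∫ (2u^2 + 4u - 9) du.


Reverse power rule on each term:
  ∫ 2u^2 du = (2/3)u^3
  ∫ 4u du = 2u^2
  ∫ -9 du = -9u
F(u) = (2/3)u^3 + 2u^2 - 9u + C


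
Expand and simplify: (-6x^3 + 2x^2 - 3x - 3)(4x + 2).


Distribute each term of the first polynomial:
  (-6x^3)(4x + 2) = -24x^4 - 12x^3
  (2x^2)(4x + 2) = 8x^3 + 4x^2
  (-3x)(4x + 2) = -12x^2 - 6x
  (-3)(4x + 2) = -12x - 6
Sum: -24x^4 - 4x^3 - 8x^2 - 18x - 6


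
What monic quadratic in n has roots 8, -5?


p(n) = (n - 8)(n + 5)
Expand: n^2 - 3n - 40


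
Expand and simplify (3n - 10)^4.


Expand (3n - 10)^4 by repeated multiplication:
  (3n - 10)^2 = 9n^2 - 60n + 100
  (3n - 10)^3 = 27n^3 - 270n^2 + 900n - 1000
= 81n^4 - 1080n^3 + 5400n^2 - 12000n + 10000


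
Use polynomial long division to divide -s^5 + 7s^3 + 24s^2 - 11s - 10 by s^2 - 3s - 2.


(-s^5 + 7s^3 + 24s^2 - 11s - 10) / (s^2 - 3s - 2)
Step 1: -s^3 * (s^2 - 3s - 2) = -s^5 + 3s^4 + 2s^3; subtract.
Step 2: -3s^2 * (s^2 - 3s - 2) = -3s^4 + 9s^3 + 6s^2; subtract.
Step 3: -4s * (s^2 - 3s - 2) = -4s^3 + 12s^2 + 8s; subtract.
Step 4: 6 * (s^2 - 3s - 2) = 6s^2 - 18s - 12; subtract.
Quotient: -s^3 - 3s^2 - 4s + 6, Remainder: -s + 2


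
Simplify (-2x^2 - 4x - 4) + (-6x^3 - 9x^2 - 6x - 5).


Align terms by degree and add:
  -2x^2 - 4x - 4
  -6x^3 - 9x^2 - 6x - 5
= -6x^3 - 11x^2 - 10x - 9


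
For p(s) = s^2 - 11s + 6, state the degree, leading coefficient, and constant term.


Highest power of s is 2, with coefficient 1. Constant term is 6.
Degree = 2, leading coefficient = 1, constant term = 6


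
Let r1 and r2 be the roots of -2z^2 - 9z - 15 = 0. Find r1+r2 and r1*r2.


For az^2+bz+c=0: sum = -b/a, product = c/a.
a=-2, b=-9, c=-15
Sum = -(-9)/-2 = -9/2
Product = (-15)/-2 = 15/2


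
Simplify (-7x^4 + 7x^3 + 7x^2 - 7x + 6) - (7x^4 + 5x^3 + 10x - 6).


Distribute the minus sign:
  (-7x^4 + 7x^3 + 7x^2 - 7x + 6)
- (7x^4 + 5x^3 + 10x - 6)
Negate second polynomial: -7x^4 - 5x^3 - 10x + 6
Add: -14x^4 + 2x^3 + 7x^2 - 17x + 12


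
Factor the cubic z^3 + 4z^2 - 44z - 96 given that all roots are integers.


Try integer roots (divisors of -96). z=6: p(6)=0.
Divide out (z - 6): quotient is z^2 + 10z + 16.
Factor the quadratic: (z + 2)(z + 8)
Result: (z - 6)(z + 2)(z + 8)


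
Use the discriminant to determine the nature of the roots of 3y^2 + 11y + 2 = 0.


D = b^2 - 4ac = (11)^2 - 4(3)(2) = 121 - 24 = 97
Since D > 0: two distinct irrational roots


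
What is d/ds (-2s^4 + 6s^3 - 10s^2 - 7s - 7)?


Apply the power rule term by term:
  d/ds(-2s^4) = -8s^3
  d/ds(6s^3) = 18s^2
  d/ds(-10s^2) = -20s
  d/ds(-7s) = -7
  d/ds(-7) = 0
p'(s) = -8s^3 + 18s^2 - 20s - 7


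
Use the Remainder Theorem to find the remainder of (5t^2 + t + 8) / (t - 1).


By the Remainder Theorem, the remainder equals p(1):
  5*(1)^2 = 5
  1*(1)^1 = 1
  constant: 8
Sum: 5 + 1 + 8 = 14


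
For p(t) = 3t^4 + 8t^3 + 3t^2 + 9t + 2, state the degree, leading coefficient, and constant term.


Highest power of t is 4, with coefficient 3. Constant term is 2.
Degree = 4, leading coefficient = 3, constant term = 2


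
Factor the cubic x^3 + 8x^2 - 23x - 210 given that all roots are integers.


Try integer roots (divisors of -210). x=-7: p(-7)=0.
Divide out (x + 7): quotient is x^2 + x - 30.
Factor the quadratic: (x - 5)(x + 6)
Result: (x + 7)(x - 5)(x + 6)


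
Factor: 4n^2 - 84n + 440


Roots satisfy r1 + r2 = -b/a = 21 and r1*r2 = c/a = 110.
So r1 = 11, r2 = 10.
4n^2 - 84n + 440 = 4(n - r1)(n - r2) = 4(n - 11)(n - 10)


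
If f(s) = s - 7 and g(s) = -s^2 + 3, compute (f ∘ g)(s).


Substitute g(s) into f:
f(g(s)) = 1*(-s^2 + 3) + (-7)
Expand and combine: -s^2 - 4


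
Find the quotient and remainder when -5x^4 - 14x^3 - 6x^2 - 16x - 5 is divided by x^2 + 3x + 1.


(-5x^4 - 14x^3 - 6x^2 - 16x - 5) / (x^2 + 3x + 1)
Step 1: -5x^2 * (x^2 + 3x + 1) = -5x^4 - 15x^3 - 5x^2; subtract.
Step 2: x * (x^2 + 3x + 1) = x^3 + 3x^2 + x; subtract.
Step 3: -4 * (x^2 + 3x + 1) = -4x^2 - 12x - 4; subtract.
Quotient: -5x^2 + x - 4, Remainder: -5x - 1


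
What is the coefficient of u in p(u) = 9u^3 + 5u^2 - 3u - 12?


Read off the coefficient of u: -3


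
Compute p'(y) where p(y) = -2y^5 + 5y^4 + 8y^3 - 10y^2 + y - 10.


Apply the power rule term by term:
  d/dy(-2y^5) = -10y^4
  d/dy(5y^4) = 20y^3
  d/dy(8y^3) = 24y^2
  d/dy(-10y^2) = -20y
  d/dy(y) = 1
  d/dy(-10) = 0
p'(y) = -10y^4 + 20y^3 + 24y^2 - 20y + 1


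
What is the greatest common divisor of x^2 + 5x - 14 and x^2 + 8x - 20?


Factor each:
  x^2 + 5x - 14 = (x - 2)(x + 7)
  x^2 + 8x - 20 = (x - 2)(x + 10)
Common monic factor: x - 2


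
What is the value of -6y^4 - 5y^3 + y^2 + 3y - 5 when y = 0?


Using direct substitution:
  -6 * (0)^4 = 0
  -5 * (0)^3 = 0
  1 * (0)^2 = 0
  3 * (0)^1 = 0
  constant: -5
Sum = 0 + 0 + 0 + 0 - 5 = -5


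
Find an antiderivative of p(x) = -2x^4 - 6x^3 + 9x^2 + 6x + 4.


Reverse power rule on each term:
  ∫ -2x^4 dx = -(2/5)x^5
  ∫ -6x^3 dx = -(3/2)x^4
  ∫ 9x^2 dx = 3x^3
  ∫ 6x dx = 3x^2
  ∫ 4 dx = 4x
F(x) = -(2/5)x^5 - (3/2)x^4 + 3x^3 + 3x^2 + 4x + C


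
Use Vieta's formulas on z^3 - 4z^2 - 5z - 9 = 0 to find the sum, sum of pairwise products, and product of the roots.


Monic cubic z^3+bz^2+cz+d=0: sum=-b, pairwise sum=c, product=-d.
b=-4, c=-5, d=-9
r1+r2+r3 = 4
r1r2+r1r3+r2r3 = -5
r1r2r3 = 9


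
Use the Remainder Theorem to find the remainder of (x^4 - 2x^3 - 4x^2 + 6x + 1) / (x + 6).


By the Remainder Theorem, the remainder equals p(-6):
  1*(-6)^4 = 1296
  -2*(-6)^3 = 432
  -4*(-6)^2 = -144
  6*(-6)^1 = -36
  constant: 1
Sum: 1296 + 432 - 144 - 36 + 1 = 1549


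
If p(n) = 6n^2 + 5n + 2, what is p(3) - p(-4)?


p(3) = 71
p(-4) = 78
p(3) - p(-4) = 71 - 78 = -7


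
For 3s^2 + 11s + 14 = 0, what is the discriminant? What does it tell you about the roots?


D = b^2 - 4ac = (11)^2 - 4(3)(14) = 121 - 168 = -47
Since D < 0: two complex conjugate roots (no real roots)


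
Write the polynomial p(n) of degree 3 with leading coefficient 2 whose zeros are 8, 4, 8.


p(n) = 2(n - 8)(n - 4)(n - 8)
Expand: 2n^3 - 40n^2 + 256n - 512


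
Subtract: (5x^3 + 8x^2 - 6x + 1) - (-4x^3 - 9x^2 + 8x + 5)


Distribute the minus sign:
  (5x^3 + 8x^2 - 6x + 1)
- (-4x^3 - 9x^2 + 8x + 5)
Negate second polynomial: 4x^3 + 9x^2 - 8x - 5
Add: 9x^3 + 17x^2 - 14x - 4


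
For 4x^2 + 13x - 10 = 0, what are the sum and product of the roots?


For ax^2+bx+c=0: sum = -b/a, product = c/a.
a=4, b=13, c=-10
Sum = -(13)/4 = -13/4
Product = (-10)/4 = -5/2


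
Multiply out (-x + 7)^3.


Expand (-x + 7)^3 by repeated multiplication:
  (-x + 7)^2 = x^2 - 14x + 49
= -x^3 + 21x^2 - 147x + 343


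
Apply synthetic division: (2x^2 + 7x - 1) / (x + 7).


Synthetic division with c = -7. Coefficients: 2, 7, -1
Bring down 2.
  2 * -7 = -14; -14 + 7 = -7
  -7 * -7 = 49; 49 - 1 = 48
Quotient: 2x - 7, Remainder: 48


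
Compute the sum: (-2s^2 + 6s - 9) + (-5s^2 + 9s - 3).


Align terms by degree and add:
  -2s^2 + 6s - 9
  -5s^2 + 9s - 3
= -7s^2 + 15s - 12


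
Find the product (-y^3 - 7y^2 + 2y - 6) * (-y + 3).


Distribute each term of the first polynomial:
  (-y^3)(-y + 3) = y^4 - 3y^3
  (-7y^2)(-y + 3) = 7y^3 - 21y^2
  (2y)(-y + 3) = -2y^2 + 6y
  (-6)(-y + 3) = 6y - 18
Sum: y^4 + 4y^3 - 23y^2 + 12y - 18


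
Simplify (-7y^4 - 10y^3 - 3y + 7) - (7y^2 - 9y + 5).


Distribute the minus sign:
  (-7y^4 - 10y^3 - 3y + 7)
- (7y^2 - 9y + 5)
Negate second polynomial: -7y^2 + 9y - 5
Add: -7y^4 - 10y^3 - 7y^2 + 6y + 2


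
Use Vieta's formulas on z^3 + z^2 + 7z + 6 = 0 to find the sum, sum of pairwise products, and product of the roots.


Monic cubic z^3+bz^2+cz+d=0: sum=-b, pairwise sum=c, product=-d.
b=1, c=7, d=6
r1+r2+r3 = -1
r1r2+r1r3+r2r3 = 7
r1r2r3 = -6


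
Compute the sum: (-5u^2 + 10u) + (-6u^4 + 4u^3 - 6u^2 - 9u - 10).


Align terms by degree and add:
  -5u^2 + 10u
  -6u^4 + 4u^3 - 6u^2 - 9u - 10
= -6u^4 + 4u^3 - 11u^2 + u - 10


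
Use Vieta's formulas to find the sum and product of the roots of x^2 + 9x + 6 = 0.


For ax^2+bx+c=0: sum = -b/a, product = c/a.
a=1, b=9, c=6
Sum = -(9)/1 = -9
Product = (6)/1 = 6


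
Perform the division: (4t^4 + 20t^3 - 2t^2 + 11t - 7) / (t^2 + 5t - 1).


(4t^4 + 20t^3 - 2t^2 + 11t - 7) / (t^2 + 5t - 1)
Step 1: 4t^2 * (t^2 + 5t - 1) = 4t^4 + 20t^3 - 4t^2; subtract.
Step 2: 0 * (t^2 + 5t - 1) = 0; subtract.
Step 3: 2 * (t^2 + 5t - 1) = 2t^2 + 10t - 2; subtract.
Quotient: 4t^2 + 2, Remainder: t - 5


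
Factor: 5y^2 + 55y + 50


Roots satisfy r1 + r2 = -b/a = -11 and r1*r2 = c/a = 10.
So r1 = -10, r2 = -1.
5y^2 + 55y + 50 = 5(y - r1)(y - r2) = 5(y + 10)(y + 1)


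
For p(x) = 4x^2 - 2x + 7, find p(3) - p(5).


p(3) = 37
p(5) = 97
p(3) - p(5) = 37 - 97 = -60


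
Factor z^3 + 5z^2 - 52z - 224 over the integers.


Try integer roots (divisors of -224). z=-4: p(-4)=0.
Divide out (z + 4): quotient is z^2 + z - 56.
Factor the quadratic: (z - 7)(z + 8)
Result: (z + 4)(z - 7)(z + 8)


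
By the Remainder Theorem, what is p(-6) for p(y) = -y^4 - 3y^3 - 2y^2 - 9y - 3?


By the Remainder Theorem, the remainder equals p(-6):
  -1*(-6)^4 = -1296
  -3*(-6)^3 = 648
  -2*(-6)^2 = -72
  -9*(-6)^1 = 54
  constant: -3
Sum: -1296 + 648 - 72 + 54 - 3 = -669


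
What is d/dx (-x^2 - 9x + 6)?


Apply the power rule term by term:
  d/dx(-x^2) = -2x
  d/dx(-9x) = -9
  d/dx(6) = 0
p'(x) = -2x - 9


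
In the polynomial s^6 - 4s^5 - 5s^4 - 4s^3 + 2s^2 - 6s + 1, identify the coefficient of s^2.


Read off the coefficient of s^2: 2


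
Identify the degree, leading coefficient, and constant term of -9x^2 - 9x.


Highest power of x is 2, with coefficient -9. Constant term is 0.
Degree = 2, leading coefficient = -9, constant term = 0


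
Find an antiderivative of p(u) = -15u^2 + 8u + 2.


Reverse power rule on each term:
  ∫ -15u^2 du = -5u^3
  ∫ 8u du = 4u^2
  ∫ 2 du = 2u
F(u) = -5u^3 + 4u^2 + 2u + C


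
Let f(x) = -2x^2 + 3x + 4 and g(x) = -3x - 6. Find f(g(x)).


Substitute g(x) into f:
f(g(x)) = -2*(-3x - 6)^2 + 3*(-3x - 6) + 4
(-3x - 6)^2 = 9x^2 + 36x + 36
Expand and combine: -18x^2 - 81x - 86


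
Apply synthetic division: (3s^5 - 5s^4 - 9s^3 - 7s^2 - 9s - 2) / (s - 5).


Synthetic division with c = 5. Coefficients: 3, -5, -9, -7, -9, -2
Bring down 3.
  3 * 5 = 15; 15 - 5 = 10
  10 * 5 = 50; 50 - 9 = 41
  41 * 5 = 205; 205 - 7 = 198
  198 * 5 = 990; 990 - 9 = 981
  981 * 5 = 4905; 4905 - 2 = 4903
Quotient: 3s^4 + 10s^3 + 41s^2 + 198s + 981, Remainder: 4903


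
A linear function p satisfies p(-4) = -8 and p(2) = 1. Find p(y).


p(y) = my + b. Using p(-4)=-8, p(2)=1:
m = (-8 - 1)/(-4 - 2) = -9/-6 = 3/2
b = -8 - m*(-4) = -8 + 6 = -2
p(y) = (3/2)y - 2


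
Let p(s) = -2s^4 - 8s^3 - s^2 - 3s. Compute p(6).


Using direct substitution:
  -2 * (6)^4 = -2592
  -8 * (6)^3 = -1728
  -1 * (6)^2 = -36
  -3 * (6)^1 = -18
  constant: 0
Sum = -2592 - 1728 - 36 - 18 + 0 = -4374


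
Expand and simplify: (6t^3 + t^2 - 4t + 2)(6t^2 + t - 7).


Distribute each term of the first polynomial:
  (6t^3)(6t^2 + t - 7) = 36t^5 + 6t^4 - 42t^3
  (t^2)(6t^2 + t - 7) = 6t^4 + t^3 - 7t^2
  (-4t)(6t^2 + t - 7) = -24t^3 - 4t^2 + 28t
  (2)(6t^2 + t - 7) = 12t^2 + 2t - 14
Sum: 36t^5 + 12t^4 - 65t^3 + t^2 + 30t - 14


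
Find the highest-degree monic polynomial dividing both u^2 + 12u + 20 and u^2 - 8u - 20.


Factor each:
  u^2 + 12u + 20 = (u + 2)(u + 10)
  u^2 - 8u - 20 = (u + 2)(u - 10)
Common monic factor: u + 2


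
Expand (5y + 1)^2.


Expand (5y + 1)^2 by repeated multiplication:
= 25y^2 + 10y + 1


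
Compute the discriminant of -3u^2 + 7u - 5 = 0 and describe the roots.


D = b^2 - 4ac = (7)^2 - 4(-3)(-5) = 49 - 60 = -11
Since D < 0: two complex conjugate roots (no real roots)


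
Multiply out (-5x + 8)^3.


Expand (-5x + 8)^3 by repeated multiplication:
  (-5x + 8)^2 = 25x^2 - 80x + 64
= -125x^3 + 600x^2 - 960x + 512


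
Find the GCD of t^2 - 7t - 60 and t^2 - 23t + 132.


Factor each:
  t^2 - 7t - 60 = (t - 12)(t + 5)
  t^2 - 23t + 132 = (t - 12)(t - 11)
Common monic factor: t - 12


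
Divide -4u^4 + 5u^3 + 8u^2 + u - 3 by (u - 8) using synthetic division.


Synthetic division with c = 8. Coefficients: -4, 5, 8, 1, -3
Bring down -4.
  -4 * 8 = -32; -32 + 5 = -27
  -27 * 8 = -216; -216 + 8 = -208
  -208 * 8 = -1664; -1664 + 1 = -1663
  -1663 * 8 = -13304; -13304 - 3 = -13307
Quotient: -4u^3 - 27u^2 - 208u - 1663, Remainder: -13307


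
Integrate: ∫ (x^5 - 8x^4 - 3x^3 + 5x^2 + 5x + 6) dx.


Reverse power rule on each term:
  ∫ x^5 dx = (1/6)x^6
  ∫ -8x^4 dx = -(8/5)x^5
  ∫ -3x^3 dx = -(3/4)x^4
  ∫ 5x^2 dx = (5/3)x^3
  ∫ 5x dx = (5/2)x^2
  ∫ 6 dx = 6x
F(x) = (1/6)x^6 - (8/5)x^5 - (3/4)x^4 + (5/3)x^3 + (5/2)x^2 + 6x + C


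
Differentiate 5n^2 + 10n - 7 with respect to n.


Apply the power rule term by term:
  d/dn(5n^2) = 10n
  d/dn(10n) = 10
  d/dn(-7) = 0
p'(n) = 10n + 10


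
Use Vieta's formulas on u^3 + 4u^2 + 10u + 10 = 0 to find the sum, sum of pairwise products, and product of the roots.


Monic cubic u^3+bu^2+cu+d=0: sum=-b, pairwise sum=c, product=-d.
b=4, c=10, d=10
r1+r2+r3 = -4
r1r2+r1r3+r2r3 = 10
r1r2r3 = -10


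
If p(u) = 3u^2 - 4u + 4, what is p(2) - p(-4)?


p(2) = 8
p(-4) = 68
p(2) - p(-4) = 8 - 68 = -60


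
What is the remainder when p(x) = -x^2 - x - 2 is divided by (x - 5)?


By the Remainder Theorem, the remainder equals p(5):
  -1*(5)^2 = -25
  -1*(5)^1 = -5
  constant: -2
Sum: -25 - 5 - 2 = -32


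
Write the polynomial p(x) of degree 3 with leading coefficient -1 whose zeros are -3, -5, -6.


p(x) = -(x + 3)(x + 5)(x + 6)
Expand: -x^3 - 14x^2 - 63x - 90


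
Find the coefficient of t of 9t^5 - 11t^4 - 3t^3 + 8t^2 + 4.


Read off the coefficient of t: 0


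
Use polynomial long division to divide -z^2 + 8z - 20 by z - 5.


(-z^2 + 8z - 20) / (z - 5)
Step 1: -z * (z - 5) = -z^2 + 5z; subtract.
Step 2: 3 * (z - 5) = 3z - 15; subtract.
Quotient: -z + 3, Remainder: -5


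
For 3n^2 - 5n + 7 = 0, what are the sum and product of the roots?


For an^2+bn+c=0: sum = -b/a, product = c/a.
a=3, b=-5, c=7
Sum = -(-5)/3 = 5/3
Product = (7)/3 = 7/3


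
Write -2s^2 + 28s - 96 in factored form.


Roots satisfy r1 + r2 = -b/a = 14 and r1*r2 = c/a = 48.
So r1 = 8, r2 = 6.
-2s^2 + 28s - 96 = -2(s - r1)(s - r2) = -2(s - 8)(s - 6)


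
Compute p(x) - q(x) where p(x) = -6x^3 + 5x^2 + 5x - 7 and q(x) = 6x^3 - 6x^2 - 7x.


Distribute the minus sign:
  (-6x^3 + 5x^2 + 5x - 7)
- (6x^3 - 6x^2 - 7x)
Negate second polynomial: -6x^3 + 6x^2 + 7x
Add: -12x^3 + 11x^2 + 12x - 7


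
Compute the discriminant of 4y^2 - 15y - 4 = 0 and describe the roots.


D = b^2 - 4ac = (-15)^2 - 4(4)(-4) = 225 + 64 = 289
Since D > 0: two distinct rational roots


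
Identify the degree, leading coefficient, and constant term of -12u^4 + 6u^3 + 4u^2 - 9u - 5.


Highest power of u is 4, with coefficient -12. Constant term is -5.
Degree = 4, leading coefficient = -12, constant term = -5


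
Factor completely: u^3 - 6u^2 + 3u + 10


Try integer roots (divisors of 10). u=2: p(2)=0.
Divide out (u - 2): quotient is u^2 - 4u - 5.
Factor the quadratic: (u - 5)(u + 1)
Result: (u - 2)(u - 5)(u + 1)


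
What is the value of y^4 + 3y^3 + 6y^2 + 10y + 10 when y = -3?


Using direct substitution:
  1 * (-3)^4 = 81
  3 * (-3)^3 = -81
  6 * (-3)^2 = 54
  10 * (-3)^1 = -30
  constant: 10
Sum = 81 - 81 + 54 - 30 + 10 = 34


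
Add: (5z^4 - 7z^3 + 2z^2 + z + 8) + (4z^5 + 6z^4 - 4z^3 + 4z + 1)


Align terms by degree and add:
  5z^4 - 7z^3 + 2z^2 + z + 8
+ 4z^5 + 6z^4 - 4z^3 + 4z + 1
= 4z^5 + 11z^4 - 11z^3 + 2z^2 + 5z + 9


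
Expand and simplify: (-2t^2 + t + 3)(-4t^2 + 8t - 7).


Distribute each term of the first polynomial:
  (-2t^2)(-4t^2 + 8t - 7) = 8t^4 - 16t^3 + 14t^2
  (t)(-4t^2 + 8t - 7) = -4t^3 + 8t^2 - 7t
  (3)(-4t^2 + 8t - 7) = -12t^2 + 24t - 21
Sum: 8t^4 - 20t^3 + 10t^2 + 17t - 21


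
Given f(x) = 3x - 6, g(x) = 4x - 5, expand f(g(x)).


Substitute g(x) into f:
f(g(x)) = 3*(4x - 5) + (-6)
Expand and combine: 12x - 21


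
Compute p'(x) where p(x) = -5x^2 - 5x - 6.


Apply the power rule term by term:
  d/dx(-5x^2) = -10x
  d/dx(-5x) = -5
  d/dx(-6) = 0
p'(x) = -10x - 5


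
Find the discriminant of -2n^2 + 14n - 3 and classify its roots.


D = b^2 - 4ac = (14)^2 - 4(-2)(-3) = 196 - 24 = 172
Since D > 0: two distinct irrational roots


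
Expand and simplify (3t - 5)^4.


Expand (3t - 5)^4 by repeated multiplication:
  (3t - 5)^2 = 9t^2 - 30t + 25
  (3t - 5)^3 = 27t^3 - 135t^2 + 225t - 125
= 81t^4 - 540t^3 + 1350t^2 - 1500t + 625


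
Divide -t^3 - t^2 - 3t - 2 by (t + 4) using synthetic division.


Synthetic division with c = -4. Coefficients: -1, -1, -3, -2
Bring down -1.
  -1 * -4 = 4; 4 - 1 = 3
  3 * -4 = -12; -12 - 3 = -15
  -15 * -4 = 60; 60 - 2 = 58
Quotient: -t^2 + 3t - 15, Remainder: 58


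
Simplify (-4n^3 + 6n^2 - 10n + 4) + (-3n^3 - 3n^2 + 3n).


Align terms by degree and add:
  -4n^3 + 6n^2 - 10n + 4
  -3n^3 - 3n^2 + 3n
= -7n^3 + 3n^2 - 7n + 4


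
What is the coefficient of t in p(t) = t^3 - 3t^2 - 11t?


Read off the coefficient of t: -11


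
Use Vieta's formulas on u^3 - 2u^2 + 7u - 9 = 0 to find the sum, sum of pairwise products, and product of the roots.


Monic cubic u^3+bu^2+cu+d=0: sum=-b, pairwise sum=c, product=-d.
b=-2, c=7, d=-9
r1+r2+r3 = 2
r1r2+r1r3+r2r3 = 7
r1r2r3 = 9


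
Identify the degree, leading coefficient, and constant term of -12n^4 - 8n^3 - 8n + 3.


Highest power of n is 4, with coefficient -12. Constant term is 3.
Degree = 4, leading coefficient = -12, constant term = 3


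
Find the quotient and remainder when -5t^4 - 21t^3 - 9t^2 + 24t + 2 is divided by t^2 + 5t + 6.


(-5t^4 - 21t^3 - 9t^2 + 24t + 2) / (t^2 + 5t + 6)
Step 1: -5t^2 * (t^2 + 5t + 6) = -5t^4 - 25t^3 - 30t^2; subtract.
Step 2: 4t * (t^2 + 5t + 6) = 4t^3 + 20t^2 + 24t; subtract.
Step 3: 1 * (t^2 + 5t + 6) = t^2 + 5t + 6; subtract.
Quotient: -5t^2 + 4t + 1, Remainder: -5t - 4


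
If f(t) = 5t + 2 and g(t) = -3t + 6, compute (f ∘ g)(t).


Substitute g(t) into f:
f(g(t)) = 5*(-3t + 6) + 2
Expand and combine: -15t + 32


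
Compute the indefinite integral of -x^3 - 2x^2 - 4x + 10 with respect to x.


Reverse power rule on each term:
  ∫ -x^3 dx = -(1/4)x^4
  ∫ -2x^2 dx = -(2/3)x^3
  ∫ -4x dx = -2x^2
  ∫ 10 dx = 10x
F(x) = -(1/4)x^4 - (2/3)x^3 - 2x^2 + 10x + C
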